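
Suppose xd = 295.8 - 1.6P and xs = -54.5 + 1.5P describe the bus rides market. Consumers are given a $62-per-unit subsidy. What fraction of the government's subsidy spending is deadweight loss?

Pre-subsidy: 295.8 - 1.6P = -54.5 + 1.5P gives P* = 113, x* = 115.
With the rebate, buyers effectively pay Pb = Ps − 62, where Ps is the price sellers receive.
Demand in terms of Ps becomes xd = 295.8 − 1.6(Ps − 62) = 395 - 1.6Ps. Setting this equal to supply: 395 - 1.6Ps = -54.5 + 1.5Ps, so Ps = 145.
Buyers pay Pb = 145 − 62 = 83; x' = -54.5 + 1.5·145 = 163.
ΔCS = ½(115 + 163)(113 − 83) = 4170; ΔPS = ½(115 + 163)(145 − 113) = 4448.
Government spending = 62 × 163 = 10106.
DWL = ½ × 62 × (163 − 115) = 1488; fraction = 1488 / 10106 = 24/163.

DWL / government spending = 24/163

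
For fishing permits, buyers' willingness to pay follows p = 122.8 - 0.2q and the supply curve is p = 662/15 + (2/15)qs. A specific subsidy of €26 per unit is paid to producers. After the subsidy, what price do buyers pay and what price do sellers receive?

Pre-subsidy: 122.8 - 0.2q = 662/15 + (2/15)q gives q* = 236 and p* = 75.6.
With the subsidy, sellers receive ps = pb + 26 for each unit, where pb is the price buyers pay.
On the curves, pb = 122.8 - 0.2q and ps = 662/15 + (2/15)q; the wedge ps − pb = 26 gives 662/15 + (2/15)q − (122.8 - 0.2q) = 26, so q' = 314.
Then pb = 122.8 − 0.2·314 = 60 and ps = 662/15 + (2/15)·314 = 86.

Buyers pay €60; sellers receive €86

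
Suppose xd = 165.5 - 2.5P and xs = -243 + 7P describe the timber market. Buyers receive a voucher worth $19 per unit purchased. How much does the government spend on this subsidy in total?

Government cost = $1767

Pre-subsidy: 165.5 - 2.5P = -243 + 7P gives P* = 43, x* = 58.
With the rebate, buyers effectively pay Pb = Ps − 19, where Ps is the price sellers receive.
Demand in terms of Ps becomes xd = 165.5 − 2.5(Ps − 19) = 213 - 2.5Ps. Setting this equal to supply: 213 - 2.5Ps = -243 + 7Ps, so Ps = 48.
Buyers pay Pb = 48 − 19 = 29; x' = -243 + 7·48 = 93.
Government outlay = subsidy × quantity = 19 × 93 = 1767.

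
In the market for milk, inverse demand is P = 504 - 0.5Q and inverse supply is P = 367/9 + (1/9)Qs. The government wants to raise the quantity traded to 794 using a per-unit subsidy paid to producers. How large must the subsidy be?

At Q = 794, from the demand curve buyers pay Pb = 504 − 0.5·794 = 107; from the supply curve sellers need Ps = 367/9 + (1/9)·794 = 129.
The subsidy must fill the gap: s = Ps − Pb = 129 − 107 = 22.

Required subsidy s = 22 per unit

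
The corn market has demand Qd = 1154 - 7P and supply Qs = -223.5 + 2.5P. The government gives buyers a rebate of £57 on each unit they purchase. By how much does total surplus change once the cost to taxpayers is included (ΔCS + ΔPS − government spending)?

Pre-subsidy: 1154 - 7P = -223.5 + 2.5P gives P* = 145, Q* = 139.
With the rebate, buyers effectively pay Pb = Ps − 57, where Ps is the price sellers receive.
Demand in terms of Ps becomes Qd = 1154 − 7(Ps − 57) = 1553 - 7Ps. Setting this equal to supply: 1553 - 7Ps = -223.5 + 2.5Ps, so Ps = 187.
Buyers pay Pb = 187 − 57 = 130; Q' = -223.5 + 2.5·187 = 244.
ΔCS = ½(139 + 244)(145 − 130) = 2872.5; ΔPS = ½(139 + 244)(187 − 145) = 8043.
Government spending = 57 × 244 = 13908.
Net change = 2872.5 + 8043 − 13908 = -2992.5. The loss equals the DWL triangle ½·57·105.

Net change in total surplus = -£2992.5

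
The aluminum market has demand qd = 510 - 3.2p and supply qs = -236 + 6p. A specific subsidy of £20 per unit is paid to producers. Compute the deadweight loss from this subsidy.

Deadweight loss = 9600/23

Pre-subsidy: 510 - 3.2p = -236 + 6p gives p* = 1865/23, q* = 5762/23.
With the subsidy, sellers receive ps = pb + 20 for each unit, where pb is the price buyers pay.
Supply in terms of pb becomes qs = -236 + 6(pb + 20) = -116 + 6pb. Setting this equal to demand: 510 - 3.2pb = -116 + 6pb, so pb = 1565/23.
Sellers receive ps = 1565/23 + 20 = 2025/23; q' = 510 − 3.2·(1565/23) = 6722/23.
The subsidy expands output by 6722/23 − 5762/23 = 960/23 past the efficient level; on those units the gap between marginal cost and willingness to pay runs from 0 up to 20.
DWL = ½ × 20 × 960/23 = 9600/23.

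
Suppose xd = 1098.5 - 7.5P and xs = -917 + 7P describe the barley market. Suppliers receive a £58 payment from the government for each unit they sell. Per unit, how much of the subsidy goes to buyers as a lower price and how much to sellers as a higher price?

Pre-subsidy: 1098.5 - 7.5P = -917 + 7P gives P* = 139, x* = 56.
With the subsidy, sellers receive Ps = Pb + 58 for each unit, where Pb is the price buyers pay.
Supply in terms of Pb becomes xs = -917 + 7(Pb + 58) = -511 + 7Pb. Setting this equal to demand: 1098.5 - 7.5Pb = -511 + 7Pb, so Pb = 111.
Sellers receive Ps = 111 + 58 = 169; x' = 1098.5 − 7.5·111 = 266.
Buyers' price falls by P* − Pb = 139 − 111 = 28; sellers' price rises by Ps − P* = 169 − 139 = 30.

Buyers gain £28 per unit; sellers gain £30 per unit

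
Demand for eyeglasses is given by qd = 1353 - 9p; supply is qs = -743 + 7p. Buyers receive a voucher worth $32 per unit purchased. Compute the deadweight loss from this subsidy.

Deadweight loss = $2016

Pre-subsidy: 1353 - 9p = -743 + 7p gives p* = 131, q* = 174.
With the rebate, buyers effectively pay pb = ps − 32, where ps is the price sellers receive.
Demand in terms of ps becomes qd = 1353 − 9(ps − 32) = 1641 - 9ps. Setting this equal to supply: 1641 - 9ps = -743 + 7ps, so ps = 149.
Buyers pay pb = 149 − 32 = 117; q' = -743 + 7·149 = 300.
The subsidy expands output by 300 − 174 = 126 past the efficient level; on those units the gap between marginal cost and willingness to pay runs from 0 up to 32.
DWL = ½ × 32 × 126 = 2016.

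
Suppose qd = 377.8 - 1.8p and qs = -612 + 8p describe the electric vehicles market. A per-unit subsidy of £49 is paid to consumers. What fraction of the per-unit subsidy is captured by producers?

Producer share = 9/49

Pre-subsidy: 377.8 - 1.8p = -612 + 8p gives p* = 101, q* = 196.
With the rebate, buyers effectively pay pb = ps − 49, where ps is the price sellers receive.
Demand in terms of ps becomes qd = 377.8 − 1.8(ps − 49) = 466 - 1.8ps. Setting this equal to supply: 466 - 1.8ps = -612 + 8ps, so ps = 110.
Buyers pay pb = 110 − 49 = 61; q' = -612 + 8·110 = 268.
Buyers' price falls by p* − pb = 101 − 61 = 40; sellers' price rises by ps − p* = 110 − 101 = 9.
So producers capture 9/49 = 9/49 of each unit of subsidy.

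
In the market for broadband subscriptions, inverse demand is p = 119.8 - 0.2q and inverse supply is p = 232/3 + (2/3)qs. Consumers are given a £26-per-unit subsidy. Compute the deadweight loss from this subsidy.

Deadweight loss = £390

Pre-subsidy: 119.8 - 0.2q = 232/3 + (2/3)q gives q* = 49 and p* = 110.
With the rebate, buyers effectively pay pb = ps − 26, where ps is the price sellers receive.
On the curves, pb = 119.8 - 0.2q and ps = 232/3 + (2/3)q; the wedge ps − pb = 26 gives 232/3 + (2/3)q − (119.8 - 0.2q) = 26, so q' = 79.
Then pb = 119.8 − 0.2·79 = 104 and ps = 232/3 + (2/3)·79 = 130.
The subsidy expands output by 79 − 49 = 30 past the efficient level; on those units the gap between marginal cost and willingness to pay runs from 0 up to 26.
DWL = ½ × 26 × 30 = 390.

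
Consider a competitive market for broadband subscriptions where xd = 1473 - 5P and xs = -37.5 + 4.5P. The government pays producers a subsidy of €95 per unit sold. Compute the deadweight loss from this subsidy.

Deadweight loss = €10687.5

Pre-subsidy: 1473 - 5P = -37.5 + 4.5P gives P* = 159, x* = 678.
With the subsidy, sellers receive Ps = Pb + 95 for each unit, where Pb is the price buyers pay.
Supply in terms of Pb becomes xs = -37.5 + 4.5(Pb + 95) = 390 + 4.5Pb. Setting this equal to demand: 1473 - 5Pb = 390 + 4.5Pb, so Pb = 114.
Sellers receive Ps = 114 + 95 = 209; x' = 1473 − 5·114 = 903.
The subsidy expands output by 903 − 678 = 225 past the efficient level; on those units the gap between marginal cost and willingness to pay runs from 0 up to 95.
DWL = ½ × 95 × 225 = 10687.5.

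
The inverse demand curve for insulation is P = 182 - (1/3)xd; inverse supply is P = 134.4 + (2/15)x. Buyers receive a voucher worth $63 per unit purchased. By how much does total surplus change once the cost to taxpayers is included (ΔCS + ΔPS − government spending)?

Net change in total surplus = -$4252.5

Pre-subsidy: 182 - (1/3)x = 134.4 + (2/15)x gives x* = 102 and P* = 148.
With the rebate, buyers effectively pay Pb = Ps − 63, where Ps is the price sellers receive.
On the curves, Pb = 182 - (1/3)x and Ps = 134.4 + (2/15)x; the wedge Ps − Pb = 63 gives 134.4 + (2/15)x − (182 - (1/3)x) = 63, so x' = 237.
Then Pb = 182 − (1/3)·237 = 103 and Ps = 134.4 + (2/15)·237 = 166.
ΔCS = ½(102 + 237)(148 − 103) = 7627.5; ΔPS = ½(102 + 237)(166 − 148) = 3051.
Government spending = 63 × 237 = 14931.
Net change = 7627.5 + 3051 − 14931 = -4252.5. The loss equals the DWL triangle ½·63·135.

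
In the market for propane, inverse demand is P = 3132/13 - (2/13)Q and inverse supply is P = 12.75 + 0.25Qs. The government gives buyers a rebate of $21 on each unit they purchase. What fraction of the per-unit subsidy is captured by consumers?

Consumer share = 8/21

Pre-subsidy: 3132/13 - (2/13)Q = 12.75 + 0.25Q gives Q* = 565 and P* = 154.
With the rebate, buyers effectively pay Pb = Ps − 21, where Ps is the price sellers receive.
On the curves, Pb = 3132/13 - (2/13)Q and Ps = 12.75 + 0.25Q; the wedge Ps − Pb = 21 gives 12.75 + 0.25Q − (3132/13 - (2/13)Q) = 21, so Q' = 617.
Then Pb = 3132/13 − (2/13)·617 = 146 and Ps = 12.75 + 0.25·617 = 167.
Buyers' price falls by P* − Pb = 154 − 146 = 8; sellers' price rises by Ps − P* = 167 − 154 = 13.
So consumers capture 8/21 = 8/21 of each unit of subsidy.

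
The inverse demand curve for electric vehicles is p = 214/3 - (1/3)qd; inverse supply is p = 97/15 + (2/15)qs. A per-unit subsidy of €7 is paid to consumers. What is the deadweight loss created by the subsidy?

Deadweight loss = €52.5

Pre-subsidy: 214/3 - (1/3)q = 97/15 + (2/15)q gives q* = 139 and p* = 25.
With the rebate, buyers effectively pay pb = ps − 7, where ps is the price sellers receive.
On the curves, pb = 214/3 - (1/3)q and ps = 97/15 + (2/15)q; the wedge ps − pb = 7 gives 97/15 + (2/15)q − (214/3 - (1/3)q) = 7, so q' = 154.
Then pb = 214/3 − (1/3)·154 = 20 and ps = 97/15 + (2/15)·154 = 27.
The subsidy expands output by 154 − 139 = 15 past the efficient level; on those units the gap between marginal cost and willingness to pay runs from 0 up to 7.
DWL = ½ × 7 × 15 = 52.5.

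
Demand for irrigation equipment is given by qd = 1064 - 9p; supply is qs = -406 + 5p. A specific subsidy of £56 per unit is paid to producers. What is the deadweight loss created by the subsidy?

Deadweight loss = £5040

Pre-subsidy: 1064 - 9p = -406 + 5p gives p* = 105, q* = 119.
With the subsidy, sellers receive ps = pb + 56 for each unit, where pb is the price buyers pay.
Supply in terms of pb becomes qs = -406 + 5(pb + 56) = -126 + 5pb. Setting this equal to demand: 1064 - 9pb = -126 + 5pb, so pb = 85.
Sellers receive ps = 85 + 56 = 141; q' = 1064 − 9·85 = 299.
The subsidy expands output by 299 − 119 = 180 past the efficient level; on those units the gap between marginal cost and willingness to pay runs from 0 up to 56.
DWL = ½ × 56 × 180 = 5040.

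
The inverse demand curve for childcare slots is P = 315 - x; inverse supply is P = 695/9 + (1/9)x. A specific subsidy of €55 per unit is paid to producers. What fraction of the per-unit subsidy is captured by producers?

Producer share = 0.1

Pre-subsidy: 315 - x = 695/9 + (1/9)x gives x* = 214 and P* = 101.
With the subsidy, sellers receive Ps = Pb + 55 for each unit, where Pb is the price buyers pay.
On the curves, Pb = 315 - x and Ps = 695/9 + (1/9)x; the wedge Ps − Pb = 55 gives 695/9 + (1/9)x − (315 - x) = 55, so x' = 263.5.
Then Pb = 315 − 1·263.5 = 51.5 and Ps = 695/9 + (1/9)·263.5 = 106.5.
Buyers' price falls by P* − Pb = 101 − 51.5 = 49.5; sellers' price rises by Ps − P* = 106.5 − 101 = 5.5.
So producers capture 5.5/55 = 0.1 of each unit of subsidy.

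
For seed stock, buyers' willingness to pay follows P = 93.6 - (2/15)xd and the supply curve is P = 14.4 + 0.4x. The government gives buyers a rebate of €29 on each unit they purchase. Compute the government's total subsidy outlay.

Pre-subsidy: 93.6 - (2/15)x = 14.4 + 0.4x gives x* = 148.5 and P* = 73.8.
With the rebate, buyers effectively pay Pb = Ps − 29, where Ps is the price sellers receive.
On the curves, Pb = 93.6 - (2/15)x and Ps = 14.4 + 0.4x; the wedge Ps − Pb = 29 gives 14.4 + 0.4x − (93.6 - (2/15)x) = 29, so x' = 202.875.
Then Pb = 93.6 − (2/15)·202.875 = 66.55 and Ps = 14.4 + 0.4·202.875 = 95.55.
Government outlay = subsidy × quantity = 29 × 202.875 = 5883.375.

Government cost = €5883.375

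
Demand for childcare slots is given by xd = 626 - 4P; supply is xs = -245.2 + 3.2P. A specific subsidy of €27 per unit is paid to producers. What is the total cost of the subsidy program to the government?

Pre-subsidy: 626 - 4P = -245.2 + 3.2P gives P* = 121, x* = 142.
With the subsidy, sellers receive Ps = Pb + 27 for each unit, where Pb is the price buyers pay.
Supply in terms of Pb becomes xs = -245.2 + 3.2(Pb + 27) = -158.8 + 3.2Pb. Setting this equal to demand: 626 - 4Pb = -158.8 + 3.2Pb, so Pb = 109.
Sellers receive Ps = 109 + 27 = 136; x' = 626 − 4·109 = 190.
Government outlay = subsidy × quantity = 27 × 190 = 5130.

Government cost = €5130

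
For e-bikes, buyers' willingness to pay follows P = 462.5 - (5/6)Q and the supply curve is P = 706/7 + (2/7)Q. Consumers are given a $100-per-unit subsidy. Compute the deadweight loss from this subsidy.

Deadweight loss = 210000/47

Pre-subsidy: 462.5 - (5/6)Q = 706/7 + (2/7)Q gives Q* = 15189/47 and P* = 9080/47.
With the rebate, buyers effectively pay Pb = Ps − 100, where Ps is the price sellers receive.
On the curves, Pb = 462.5 - (5/6)Q and Ps = 706/7 + (2/7)Q; the wedge Ps − Pb = 100 gives 706/7 + (2/7)Q − (462.5 - (5/6)Q) = 100, so Q' = 19389/47.
Then Pb = 462.5 − (5/6)·(19389/47) = 5580/47 and Ps = 706/7 + (2/7)·(19389/47) = 10280/47.
The subsidy expands output by 19389/47 − 15189/47 = 4200/47 past the efficient level; on those units the gap between marginal cost and willingness to pay runs from 0 up to 100.
DWL = ½ × 100 × 4200/47 = 210000/47.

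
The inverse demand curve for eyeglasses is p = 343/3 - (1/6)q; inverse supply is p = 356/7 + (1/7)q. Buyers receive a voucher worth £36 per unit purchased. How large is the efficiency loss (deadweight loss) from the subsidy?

Pre-subsidy: 343/3 - (1/6)q = 356/7 + (1/7)q gives q* = 2666/13 and p* = 1042/13.
With the rebate, buyers effectively pay pb = ps − 36, where ps is the price sellers receive.
On the curves, pb = 343/3 - (1/6)q and ps = 356/7 + (1/7)q; the wedge ps − pb = 36 gives 356/7 + (1/7)q − (343/3 - (1/6)q) = 36, so q' = 4178/13.
Then pb = 343/3 − (1/6)·(4178/13) = 790/13 and ps = 356/7 + (1/7)·(4178/13) = 1258/13.
The subsidy expands output by 4178/13 − 2666/13 = 1512/13 past the efficient level; on those units the gap between marginal cost and willingness to pay runs from 0 up to 36.
DWL = ½ × 36 × 1512/13 = 27216/13.

Deadweight loss = 27216/13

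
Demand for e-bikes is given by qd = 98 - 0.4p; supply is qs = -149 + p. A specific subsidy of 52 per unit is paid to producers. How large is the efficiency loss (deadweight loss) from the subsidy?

Deadweight loss = 2704/7

Pre-subsidy: 98 - 0.4p = -149 + p gives p* = 1235/7, q* = 192/7.
With the subsidy, sellers receive ps = pb + 52 for each unit, where pb is the price buyers pay.
Supply in terms of pb becomes qs = -149 + 1(pb + 52) = -97 + pb. Setting this equal to demand: 98 - 0.4pb = -97 + pb, so pb = 975/7.
Sellers receive ps = 975/7 + 52 = 1339/7; q' = 98 − 0.4·(975/7) = 296/7.
The subsidy expands output by 296/7 − 192/7 = 104/7 past the efficient level; on those units the gap between marginal cost and willingness to pay runs from 0 up to 52.
DWL = ½ × 52 × 104/7 = 2704/7.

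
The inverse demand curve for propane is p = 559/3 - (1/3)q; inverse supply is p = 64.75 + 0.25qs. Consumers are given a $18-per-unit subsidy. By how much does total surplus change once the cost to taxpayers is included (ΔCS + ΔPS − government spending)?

Pre-subsidy: 559/3 - (1/3)q = 64.75 + 0.25q gives q* = 1459/7 and p* = 818/7.
With the rebate, buyers effectively pay pb = ps − 18, where ps is the price sellers receive.
On the curves, pb = 559/3 - (1/3)q and ps = 64.75 + 0.25q; the wedge ps − pb = 18 gives 64.75 + 0.25q − (559/3 - (1/3)q) = 18, so q' = 1675/7.
Then pb = 559/3 − (1/3)·(1675/7) = 746/7 and ps = 64.75 + 0.25·(1675/7) = 872/7.
ΔCS = ½(1459/7 + 1675/7)(818/7 − 746/7) = 112824/49; ΔPS = ½(1459/7 + 1675/7)(872/7 − 818/7) = 84618/49.
Government spending = 18 × 1675/7 = 30150/7.
Net change = 112824/49 + 84618/49 − 30150/7 = -1944/7. The loss equals the DWL triangle ½·18·216/7.

Net change in total surplus = -1944/7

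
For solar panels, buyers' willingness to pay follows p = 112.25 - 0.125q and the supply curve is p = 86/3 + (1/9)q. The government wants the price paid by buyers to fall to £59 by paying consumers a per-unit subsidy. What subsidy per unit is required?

At a buyer price of 59, quantity demanded is 898 − 8·59 = 426.
Sellers supply 426 only when they receive ps = 86/3 + (1/9)·426 = 76.
s = ps − pb = 76 − 59 = 17.

Required subsidy s = £17 per unit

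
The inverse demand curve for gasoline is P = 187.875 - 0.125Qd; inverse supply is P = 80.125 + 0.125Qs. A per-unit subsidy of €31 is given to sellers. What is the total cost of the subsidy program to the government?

Pre-subsidy: 187.875 - 0.125Q = 80.125 + 0.125Q gives Q* = 431 and P* = 134.
With the subsidy, sellers receive Ps = Pb + 31 for each unit, where Pb is the price buyers pay.
On the curves, Pb = 187.875 - 0.125Q and Ps = 80.125 + 0.125Q; the wedge Ps − Pb = 31 gives 80.125 + 0.125Q − (187.875 - 0.125Q) = 31, so Q' = 555.
Then Pb = 187.875 − 0.125·555 = 118.5 and Ps = 80.125 + 0.125·555 = 149.5.
Government outlay = subsidy × quantity = 31 × 555 = 17205.

Government cost = €17205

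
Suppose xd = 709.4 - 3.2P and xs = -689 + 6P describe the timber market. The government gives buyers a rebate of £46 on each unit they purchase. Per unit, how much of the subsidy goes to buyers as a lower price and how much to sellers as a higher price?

Buyers gain £30 per unit; sellers gain £16 per unit

Pre-subsidy: 709.4 - 3.2P = -689 + 6P gives P* = 152, x* = 223.
With the rebate, buyers effectively pay Pb = Ps − 46, where Ps is the price sellers receive.
Demand in terms of Ps becomes xd = 709.4 − 3.2(Ps − 46) = 856.6 - 3.2Ps. Setting this equal to supply: 856.6 - 3.2Ps = -689 + 6Ps, so Ps = 168.
Buyers pay Pb = 168 − 46 = 122; x' = -689 + 6·168 = 319.
Buyers' price falls by P* − Pb = 152 − 122 = 30; sellers' price rises by Ps − P* = 168 − 152 = 16.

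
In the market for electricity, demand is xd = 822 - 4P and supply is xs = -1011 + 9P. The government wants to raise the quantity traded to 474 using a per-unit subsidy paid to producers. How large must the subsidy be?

Required subsidy s = 78 per unit

At x = 474, invert demand for the buyer price: Pb = (822 − 474)/4 = 87; invert supply for the seller price: Ps = (474 − (-1011))/9 = 165.
The subsidy must fill the gap: s = Ps − Pb = 165 − 87 = 78.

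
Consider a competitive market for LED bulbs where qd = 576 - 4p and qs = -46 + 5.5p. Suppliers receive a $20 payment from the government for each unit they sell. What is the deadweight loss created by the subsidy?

Deadweight loss = 8800/19

Pre-subsidy: 576 - 4p = -46 + 5.5p gives p* = 1244/19, q* = 5968/19.
With the subsidy, sellers receive ps = pb + 20 for each unit, where pb is the price buyers pay.
Supply in terms of pb becomes qs = -46 + 5.5(pb + 20) = 64 + 5.5pb. Setting this equal to demand: 576 - 4pb = 64 + 5.5pb, so pb = 1024/19.
Sellers receive ps = 1024/19 + 20 = 1404/19; q' = 576 − 4·(1024/19) = 6848/19.
The subsidy expands output by 6848/19 − 5968/19 = 880/19 past the efficient level; on those units the gap between marginal cost and willingness to pay runs from 0 up to 20.
DWL = ½ × 20 × 880/19 = 8800/19.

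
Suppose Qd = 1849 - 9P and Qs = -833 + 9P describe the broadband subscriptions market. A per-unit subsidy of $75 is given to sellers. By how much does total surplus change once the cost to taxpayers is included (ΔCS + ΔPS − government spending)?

Net change in total surplus = -$12656.25

Pre-subsidy: 1849 - 9P = -833 + 9P gives P* = 149, Q* = 508.
With the subsidy, sellers receive Ps = Pb + 75 for each unit, where Pb is the price buyers pay.
Supply in terms of Pb becomes Qs = -833 + 9(Pb + 75) = -158 + 9Pb. Setting this equal to demand: 1849 - 9Pb = -158 + 9Pb, so Pb = 111.5.
Sellers receive Ps = 111.5 + 75 = 186.5; Q' = 1849 − 9·111.5 = 845.5.
ΔCS = ½(508 + 845.5)(149 − 111.5) = 25378.125; ΔPS = ½(508 + 845.5)(186.5 − 149) = 25378.125.
Government spending = 75 × 845.5 = 63412.5.
Net change = 25378.125 + 25378.125 − 63412.5 = -12656.25. The loss equals the DWL triangle ½·75·337.5.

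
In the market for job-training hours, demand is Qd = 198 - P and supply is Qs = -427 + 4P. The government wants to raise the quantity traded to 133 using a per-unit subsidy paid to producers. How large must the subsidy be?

Required subsidy s = 75 per unit

At Q = 133, invert demand for the buyer price: Pb = (198 − 133)/1 = 65; invert supply for the seller price: Ps = (133 − (-427))/4 = 140.
The subsidy must fill the gap: s = Ps − Pb = 140 − 65 = 75.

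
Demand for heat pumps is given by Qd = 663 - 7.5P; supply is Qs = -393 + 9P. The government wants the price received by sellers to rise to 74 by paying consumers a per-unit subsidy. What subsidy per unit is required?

At a seller price of 74, quantity supplied is -393 + 9·74 = 273.
Buyers absorb 273 only when they pay Pb with 663 − 7.5·Pb = 273, i.e. Pb = 52.
s = Ps − Pb = 74 − 52 = 22.

Required subsidy s = 22 per unit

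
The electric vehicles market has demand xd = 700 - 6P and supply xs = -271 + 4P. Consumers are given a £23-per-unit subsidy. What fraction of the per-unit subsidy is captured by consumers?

Pre-subsidy: 700 - 6P = -271 + 4P gives P* = 97.1, x* = 117.4.
With the rebate, buyers effectively pay Pb = Ps − 23, where Ps is the price sellers receive.
Demand in terms of Ps becomes xd = 700 − 6(Ps − 23) = 838 - 6Ps. Setting this equal to supply: 838 - 6Ps = -271 + 4Ps, so Ps = 110.9.
Buyers pay Pb = 110.9 − 23 = 87.9; x' = -271 + 4·110.9 = 172.6.
Buyers' price falls by P* − Pb = 97.1 − 87.9 = 9.2; sellers' price rises by Ps − P* = 110.9 − 97.1 = 13.8.
So consumers capture 9.2/23 = 0.4 of each unit of subsidy.

Consumer share = 0.4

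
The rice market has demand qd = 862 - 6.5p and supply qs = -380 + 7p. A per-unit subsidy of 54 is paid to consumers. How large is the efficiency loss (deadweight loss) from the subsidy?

Pre-subsidy: 862 - 6.5p = -380 + 7p gives p* = 92, q* = 264.
With the rebate, buyers effectively pay pb = ps − 54, where ps is the price sellers receive.
Demand in terms of ps becomes qd = 862 − 6.5(ps − 54) = 1213 - 6.5ps. Setting this equal to supply: 1213 - 6.5ps = -380 + 7ps, so ps = 118.
Buyers pay pb = 118 − 54 = 64; q' = -380 + 7·118 = 446.
The subsidy expands output by 446 − 264 = 182 past the efficient level; on those units the gap between marginal cost and willingness to pay runs from 0 up to 54.
DWL = ½ × 54 × 182 = 4914.

Deadweight loss = 4914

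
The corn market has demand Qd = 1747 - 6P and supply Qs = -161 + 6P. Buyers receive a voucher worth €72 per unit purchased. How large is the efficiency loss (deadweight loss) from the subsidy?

Deadweight loss = €7776

Pre-subsidy: 1747 - 6P = -161 + 6P gives P* = 159, Q* = 793.
With the rebate, buyers effectively pay Pb = Ps − 72, where Ps is the price sellers receive.
Demand in terms of Ps becomes Qd = 1747 − 6(Ps − 72) = 2179 - 6Ps. Setting this equal to supply: 2179 - 6Ps = -161 + 6Ps, so Ps = 195.
Buyers pay Pb = 195 − 72 = 123; Q' = -161 + 6·195 = 1009.
The subsidy expands output by 1009 − 793 = 216 past the efficient level; on those units the gap between marginal cost and willingness to pay runs from 0 up to 72.
DWL = ½ × 72 × 216 = 7776.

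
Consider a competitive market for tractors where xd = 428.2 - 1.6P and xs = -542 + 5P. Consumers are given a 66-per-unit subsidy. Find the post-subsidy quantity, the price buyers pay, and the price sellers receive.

x' = 273; buyers pay 97; sellers receive 163

Pre-subsidy: 428.2 - 1.6P = -542 + 5P gives P* = 147, x* = 193.
With the rebate, buyers effectively pay Pb = Ps − 66, where Ps is the price sellers receive.
Demand in terms of Ps becomes xd = 428.2 − 1.6(Ps − 66) = 533.8 - 1.6Ps. Setting this equal to supply: 533.8 - 1.6Ps = -542 + 5Ps, so Ps = 163.
Buyers pay Pb = 163 − 66 = 97; x' = -542 + 5·163 = 273.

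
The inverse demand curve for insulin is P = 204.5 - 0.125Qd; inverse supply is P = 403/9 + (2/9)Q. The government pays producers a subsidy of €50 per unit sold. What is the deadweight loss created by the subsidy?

Pre-subsidy: 204.5 - 0.125Q = 403/9 + (2/9)Q gives Q* = 460 and P* = 147.
With the subsidy, sellers receive Ps = Pb + 50 for each unit, where Pb is the price buyers pay.
On the curves, Pb = 204.5 - 0.125Q and Ps = 403/9 + (2/9)Q; the wedge Ps − Pb = 50 gives 403/9 + (2/9)Q − (204.5 - 0.125Q) = 50, so Q' = 604.
Then Pb = 204.5 − 0.125·604 = 129 and Ps = 403/9 + (2/9)·604 = 179.
The subsidy expands output by 604 − 460 = 144 past the efficient level; on those units the gap between marginal cost and willingness to pay runs from 0 up to 50.
DWL = ½ × 50 × 144 = 3600.

Deadweight loss = €3600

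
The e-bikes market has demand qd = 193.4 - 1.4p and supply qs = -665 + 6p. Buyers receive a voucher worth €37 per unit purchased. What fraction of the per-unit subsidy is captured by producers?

Producer share = 7/37

Pre-subsidy: 193.4 - 1.4p = -665 + 6p gives p* = 116, q* = 31.
With the rebate, buyers effectively pay pb = ps − 37, where ps is the price sellers receive.
Demand in terms of ps becomes qd = 193.4 − 1.4(ps − 37) = 245.2 - 1.4ps. Setting this equal to supply: 245.2 - 1.4ps = -665 + 6ps, so ps = 123.
Buyers pay pb = 123 − 37 = 86; q' = -665 + 6·123 = 73.
Buyers' price falls by p* − pb = 116 − 86 = 30; sellers' price rises by ps − p* = 123 − 116 = 7.
So producers capture 7/37 = 7/37 of each unit of subsidy.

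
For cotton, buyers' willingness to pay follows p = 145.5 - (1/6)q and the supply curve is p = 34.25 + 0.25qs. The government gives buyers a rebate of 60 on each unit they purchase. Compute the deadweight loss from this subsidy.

Pre-subsidy: 145.5 - (1/6)q = 34.25 + 0.25q gives q* = 267 and p* = 101.
With the rebate, buyers effectively pay pb = ps − 60, where ps is the price sellers receive.
On the curves, pb = 145.5 - (1/6)q and ps = 34.25 + 0.25q; the wedge ps − pb = 60 gives 34.25 + 0.25q − (145.5 - (1/6)q) = 60, so q' = 411.
Then pb = 145.5 − (1/6)·411 = 77 and ps = 34.25 + 0.25·411 = 137.
The subsidy expands output by 411 − 267 = 144 past the efficient level; on those units the gap between marginal cost and willingness to pay runs from 0 up to 60.
DWL = ½ × 60 × 144 = 4320.

Deadweight loss = 4320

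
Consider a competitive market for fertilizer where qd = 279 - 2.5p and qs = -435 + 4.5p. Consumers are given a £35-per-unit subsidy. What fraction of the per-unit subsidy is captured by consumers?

Pre-subsidy: 279 - 2.5p = -435 + 4.5p gives p* = 102, q* = 24.
With the rebate, buyers effectively pay pb = ps − 35, where ps is the price sellers receive.
Demand in terms of ps becomes qd = 279 − 2.5(ps − 35) = 366.5 - 2.5ps. Setting this equal to supply: 366.5 - 2.5ps = -435 + 4.5ps, so ps = 114.5.
Buyers pay pb = 114.5 − 35 = 79.5; q' = -435 + 4.5·114.5 = 80.25.
Buyers' price falls by p* − pb = 102 − 79.5 = 22.5; sellers' price rises by ps − p* = 114.5 − 102 = 12.5.
So consumers capture 22.5/35 = 9/14 of each unit of subsidy.

Consumer share = 9/14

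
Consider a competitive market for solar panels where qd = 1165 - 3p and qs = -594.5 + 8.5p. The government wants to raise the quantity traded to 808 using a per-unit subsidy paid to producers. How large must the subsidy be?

Required subsidy s = 46 per unit

At q = 808, invert demand for the buyer price: pb = (1165 − 808)/3 = 119; invert supply for the seller price: ps = (808 − (-594.5))/8.5 = 165.
The subsidy must fill the gap: s = ps − pb = 165 − 119 = 46.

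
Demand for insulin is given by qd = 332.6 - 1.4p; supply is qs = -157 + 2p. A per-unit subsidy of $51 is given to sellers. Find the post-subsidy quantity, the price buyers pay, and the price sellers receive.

q' = 173; buyers pay $114; sellers receive $165

Pre-subsidy: 332.6 - 1.4p = -157 + 2p gives p* = 144, q* = 131.
With the subsidy, sellers receive ps = pb + 51 for each unit, where pb is the price buyers pay.
Supply in terms of pb becomes qs = -157 + 2(pb + 51) = -55 + 2pb. Setting this equal to demand: 332.6 - 1.4pb = -55 + 2pb, so pb = 114.
Sellers receive ps = 114 + 51 = 165; q' = 332.6 − 1.4·114 = 173.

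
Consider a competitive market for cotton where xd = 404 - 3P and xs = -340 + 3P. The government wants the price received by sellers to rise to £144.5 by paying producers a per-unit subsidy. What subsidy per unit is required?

Required subsidy s = £41 per unit

At a seller price of 144.5, quantity supplied is -340 + 3·144.5 = 93.5.
Buyers absorb 93.5 only when they pay Pb with 404 − 3·Pb = 93.5, i.e. Pb = 103.5.
s = Ps − Pb = 144.5 − 103.5 = 41.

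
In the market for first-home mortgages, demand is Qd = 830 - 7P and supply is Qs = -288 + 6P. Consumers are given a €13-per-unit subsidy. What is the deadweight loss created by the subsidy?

Pre-subsidy: 830 - 7P = -288 + 6P gives P* = 86, Q* = 228.
With the rebate, buyers effectively pay Pb = Ps − 13, where Ps is the price sellers receive.
Demand in terms of Ps becomes Qd = 830 − 7(Ps − 13) = 921 - 7Ps. Setting this equal to supply: 921 - 7Ps = -288 + 6Ps, so Ps = 93.
Buyers pay Pb = 93 − 13 = 80; Q' = -288 + 6·93 = 270.
The subsidy expands output by 270 − 228 = 42 past the efficient level; on those units the gap between marginal cost and willingness to pay runs from 0 up to 13.
DWL = ½ × 13 × 42 = 273.

Deadweight loss = €273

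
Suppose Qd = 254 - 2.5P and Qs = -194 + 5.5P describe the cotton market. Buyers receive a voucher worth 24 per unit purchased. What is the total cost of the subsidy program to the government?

Government cost = 3726

Pre-subsidy: 254 - 2.5P = -194 + 5.5P gives P* = 56, Q* = 114.
With the rebate, buyers effectively pay Pb = Ps − 24, where Ps is the price sellers receive.
Demand in terms of Ps becomes Qd = 254 − 2.5(Ps − 24) = 314 - 2.5Ps. Setting this equal to supply: 314 - 2.5Ps = -194 + 5.5Ps, so Ps = 63.5.
Buyers pay Pb = 63.5 − 24 = 39.5; Q' = -194 + 5.5·63.5 = 155.25.
Government outlay = subsidy × quantity = 24 × 155.25 = 3726.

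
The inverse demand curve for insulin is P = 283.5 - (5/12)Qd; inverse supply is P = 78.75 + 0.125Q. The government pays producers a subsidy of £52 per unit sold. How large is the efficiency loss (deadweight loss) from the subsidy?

Deadweight loss = £2496

Pre-subsidy: 283.5 - (5/12)Q = 78.75 + 0.125Q gives Q* = 378 and P* = 126.
With the subsidy, sellers receive Ps = Pb + 52 for each unit, where Pb is the price buyers pay.
On the curves, Pb = 283.5 - (5/12)Q and Ps = 78.75 + 0.125Q; the wedge Ps − Pb = 52 gives 78.75 + 0.125Q − (283.5 - (5/12)Q) = 52, so Q' = 474.
Then Pb = 283.5 − (5/12)·474 = 86 and Ps = 78.75 + 0.125·474 = 138.
The subsidy expands output by 474 − 378 = 96 past the efficient level; on those units the gap between marginal cost and willingness to pay runs from 0 up to 52.
DWL = ½ × 52 × 96 = 2496.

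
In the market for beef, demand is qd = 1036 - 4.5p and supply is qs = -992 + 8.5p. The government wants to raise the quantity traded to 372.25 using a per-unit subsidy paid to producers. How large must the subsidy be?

Required subsidy s = 13 per unit

At q = 372.25, invert demand for the buyer price: pb = (1036 − 372.25)/4.5 = 147.5; invert supply for the seller price: ps = (372.25 − (-992))/8.5 = 160.5.
The subsidy must fill the gap: s = ps − pb = 160.5 − 147.5 = 13.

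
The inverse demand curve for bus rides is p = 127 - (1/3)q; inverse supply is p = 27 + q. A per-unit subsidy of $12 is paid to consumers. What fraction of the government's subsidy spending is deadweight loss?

Pre-subsidy: 127 - (1/3)q = 27 + q gives q* = 75 and p* = 102.
With the rebate, buyers effectively pay pb = ps − 12, where ps is the price sellers receive.
On the curves, pb = 127 - (1/3)q and ps = 27 + q; the wedge ps − pb = 12 gives 27 + q − (127 - (1/3)q) = 12, so q' = 84.
Then pb = 127 − (1/3)·84 = 99 and ps = 27 + 1·84 = 111.
ΔCS = ½(75 + 84)(102 − 99) = 238.5; ΔPS = ½(75 + 84)(111 − 102) = 715.5.
Government spending = 12 × 84 = 1008.
DWL = ½ × 12 × (84 − 75) = 54; fraction = 54 / 1008 = 3/56.

DWL / government spending = 3/56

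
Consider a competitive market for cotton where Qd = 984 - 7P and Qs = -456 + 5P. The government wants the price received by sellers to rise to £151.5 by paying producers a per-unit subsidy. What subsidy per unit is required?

Required subsidy s = £54 per unit

At a seller price of 151.5, quantity supplied is -456 + 5·151.5 = 301.5.
Buyers absorb 301.5 only when they pay Pb with 984 − 7·Pb = 301.5, i.e. Pb = 97.5.
s = Ps − Pb = 151.5 − 97.5 = 54.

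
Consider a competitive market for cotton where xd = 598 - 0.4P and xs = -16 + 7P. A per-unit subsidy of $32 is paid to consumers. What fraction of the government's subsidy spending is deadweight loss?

Pre-subsidy: 598 - 0.4P = -16 + 7P gives P* = 3070/37, x* = 20898/37.
With the rebate, buyers effectively pay Pb = Ps − 32, where Ps is the price sellers receive.
Demand in terms of Ps becomes xd = 598 − 0.4(Ps − 32) = 610.8 - 0.4Ps. Setting this equal to supply: 610.8 - 0.4Ps = -16 + 7Ps, so Ps = 3134/37.
Buyers pay Pb = 3134/37 − 32 = 1950/37; x' = -16 + 7·(3134/37) = 21346/37.
ΔCS = ½(20898/37 + 21346/37)(3070/37 − 1950/37) = 23656640/1369; ΔPS = ½(20898/37 + 21346/37)(3134/37 − 3070/37) = 1351808/1369.
Government spending = 32 × 21346/37 = 683072/37.
DWL = ½ × 32 × (21346/37 − 20898/37) = 7168/37; fraction = (7168/37) / (683072/37) = 112/10673.

DWL / government spending = 112/10673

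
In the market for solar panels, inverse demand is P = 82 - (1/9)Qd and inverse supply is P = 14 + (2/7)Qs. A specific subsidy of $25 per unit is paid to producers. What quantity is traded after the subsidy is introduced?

Q' = 234.36

Pre-subsidy: 82 - (1/9)Q = 14 + (2/7)Q gives Q* = 171.36 and P* = 62.96.
With the subsidy, sellers receive Ps = Pb + 25 for each unit, where Pb is the price buyers pay.
On the curves, Pb = 82 - (1/9)Q and Ps = 14 + (2/7)Q; the wedge Ps − Pb = 25 gives 14 + (2/7)Q − (82 - (1/9)Q) = 25, so Q' = 234.36.
Then Pb = 82 − (1/9)·234.36 = 55.96 and Ps = 14 + (2/7)·234.36 = 80.96.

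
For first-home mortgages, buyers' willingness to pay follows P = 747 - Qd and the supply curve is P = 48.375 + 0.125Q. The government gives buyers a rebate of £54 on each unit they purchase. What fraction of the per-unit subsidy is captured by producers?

Pre-subsidy: 747 - Q = 48.375 + 0.125Q gives Q* = 621 and P* = 126.
With the rebate, buyers effectively pay Pb = Ps − 54, where Ps is the price sellers receive.
On the curves, Pb = 747 - Q and Ps = 48.375 + 0.125Q; the wedge Ps − Pb = 54 gives 48.375 + 0.125Q − (747 - Q) = 54, so Q' = 669.
Then Pb = 747 − 1·669 = 78 and Ps = 48.375 + 0.125·669 = 132.
Buyers' price falls by P* − Pb = 126 − 78 = 48; sellers' price rises by Ps − P* = 132 − 126 = 6.
So producers capture 6/54 = 1/9 of each unit of subsidy.

Producer share = 1/9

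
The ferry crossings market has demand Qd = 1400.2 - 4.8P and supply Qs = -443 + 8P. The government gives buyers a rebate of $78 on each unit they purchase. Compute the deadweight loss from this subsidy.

Deadweight loss = $9126

Pre-subsidy: 1400.2 - 4.8P = -443 + 8P gives P* = 144, Q* = 709.
With the rebate, buyers effectively pay Pb = Ps − 78, where Ps is the price sellers receive.
Demand in terms of Ps becomes Qd = 1400.2 − 4.8(Ps − 78) = 1774.6 - 4.8Ps. Setting this equal to supply: 1774.6 - 4.8Ps = -443 + 8Ps, so Ps = 173.25.
Buyers pay Pb = 173.25 − 78 = 95.25; Q' = -443 + 8·173.25 = 943.
The subsidy expands output by 943 − 709 = 234 past the efficient level; on those units the gap between marginal cost and willingness to pay runs from 0 up to 78.
DWL = ½ × 78 × 234 = 9126.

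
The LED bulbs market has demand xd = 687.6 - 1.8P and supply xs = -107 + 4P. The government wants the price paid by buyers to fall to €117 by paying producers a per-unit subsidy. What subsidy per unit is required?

Required subsidy s = €29 per unit

At a buyer price of 117, quantity demanded is 687.6 − 1.8·117 = 477.
Sellers supply 477 only when they receive Ps with -107 + 4·Ps = 477, i.e. Ps = 146.
s = Ps − Pb = 146 − 117 = 29.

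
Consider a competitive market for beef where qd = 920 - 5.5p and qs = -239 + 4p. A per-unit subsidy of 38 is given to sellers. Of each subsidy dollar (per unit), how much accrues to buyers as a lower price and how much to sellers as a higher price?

Pre-subsidy: 920 - 5.5p = -239 + 4p gives p* = 122, q* = 249.
With the subsidy, sellers receive ps = pb + 38 for each unit, where pb is the price buyers pay.
Supply in terms of pb becomes qs = -239 + 4(pb + 38) = -87 + 4pb. Setting this equal to demand: 920 - 5.5pb = -87 + 4pb, so pb = 106.
Sellers receive ps = 106 + 38 = 144; q' = 920 − 5.5·106 = 337.
Buyers' price falls by p* − pb = 122 − 106 = 16; sellers' price rises by ps − p* = 144 − 122 = 22.

Buyers gain 16 per unit; sellers gain 22 per unit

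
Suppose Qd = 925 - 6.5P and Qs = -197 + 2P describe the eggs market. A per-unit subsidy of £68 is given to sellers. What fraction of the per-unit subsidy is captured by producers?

Producer share = 13/17

Pre-subsidy: 925 - 6.5P = -197 + 2P gives P* = 132, Q* = 67.
With the subsidy, sellers receive Ps = Pb + 68 for each unit, where Pb is the price buyers pay.
Supply in terms of Pb becomes Qs = -197 + 2(Pb + 68) = -61 + 2Pb. Setting this equal to demand: 925 - 6.5Pb = -61 + 2Pb, so Pb = 116.
Sellers receive Ps = 116 + 68 = 184; Q' = 925 − 6.5·116 = 171.
Buyers' price falls by P* − Pb = 132 − 116 = 16; sellers' price rises by Ps − P* = 184 − 132 = 52.
So producers capture 52/68 = 13/17 of each unit of subsidy.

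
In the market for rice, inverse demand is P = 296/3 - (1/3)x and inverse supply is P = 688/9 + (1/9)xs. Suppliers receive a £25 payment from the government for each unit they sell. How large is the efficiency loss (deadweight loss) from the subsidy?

Deadweight loss = £703.125

Pre-subsidy: 296/3 - (1/3)x = 688/9 + (1/9)x gives x* = 50 and P* = 82.
With the subsidy, sellers receive Ps = Pb + 25 for each unit, where Pb is the price buyers pay.
On the curves, Pb = 296/3 - (1/3)x and Ps = 688/9 + (1/9)x; the wedge Ps − Pb = 25 gives 688/9 + (1/9)x − (296/3 - (1/3)x) = 25, so x' = 106.25.
Then Pb = 296/3 − (1/3)·106.25 = 63.25 and Ps = 688/9 + (1/9)·106.25 = 88.25.
The subsidy expands output by 106.25 − 50 = 56.25 past the efficient level; on those units the gap between marginal cost and willingness to pay runs from 0 up to 25.
DWL = ½ × 25 × 56.25 = 703.125.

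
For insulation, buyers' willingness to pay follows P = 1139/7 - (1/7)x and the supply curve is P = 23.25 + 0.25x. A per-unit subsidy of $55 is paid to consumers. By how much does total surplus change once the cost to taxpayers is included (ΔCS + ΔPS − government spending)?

Net change in total surplus = -$3850

Pre-subsidy: 1139/7 - (1/7)x = 23.25 + 0.25x gives x* = 355 and P* = 112.
With the rebate, buyers effectively pay Pb = Ps − 55, where Ps is the price sellers receive.
On the curves, Pb = 1139/7 - (1/7)x and Ps = 23.25 + 0.25x; the wedge Ps − Pb = 55 gives 23.25 + 0.25x − (1139/7 - (1/7)x) = 55, so x' = 495.
Then Pb = 1139/7 − (1/7)·495 = 92 and Ps = 23.25 + 0.25·495 = 147.
ΔCS = ½(355 + 495)(112 − 92) = 8500; ΔPS = ½(355 + 495)(147 − 112) = 14875.
Government spending = 55 × 495 = 27225.
Net change = 8500 + 14875 − 27225 = -3850. The loss equals the DWL triangle ½·55·140.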